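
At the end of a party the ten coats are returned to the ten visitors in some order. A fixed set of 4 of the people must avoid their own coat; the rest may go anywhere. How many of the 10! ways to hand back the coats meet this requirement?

2399760

Inclusion-exclusion on the 4 forbidden self-matches:
Σ_{j=0}^{4} (-1)^j C(4,j)(10-j)!
= C(4,0)·10! - C(4,1)·9! + C(4,2)·8! - C(4,3)·7! + C(4,4)·6!
= 3628800 - 1451520 + 241920 - 20160 + 720
= 2399760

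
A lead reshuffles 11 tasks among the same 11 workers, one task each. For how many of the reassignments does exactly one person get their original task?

Choose which one of the 11 is fixed: C(11,1) = 11.
The other 10 form a derangement: !10 = 1334961.
Total: 11 × 1334961 = 14684571.

14684571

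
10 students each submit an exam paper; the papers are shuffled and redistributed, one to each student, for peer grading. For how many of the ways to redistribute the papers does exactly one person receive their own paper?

1334960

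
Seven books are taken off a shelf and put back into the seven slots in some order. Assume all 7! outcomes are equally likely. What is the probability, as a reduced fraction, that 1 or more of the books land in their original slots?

177/280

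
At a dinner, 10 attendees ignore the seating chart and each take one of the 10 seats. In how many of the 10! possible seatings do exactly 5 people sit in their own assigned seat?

11088

Pick the 5 fixed positions: C(10,5) = 252 ways.
The remaining 5 must be deranged: !5 = 44.
Total: 252 × 44 = 11088.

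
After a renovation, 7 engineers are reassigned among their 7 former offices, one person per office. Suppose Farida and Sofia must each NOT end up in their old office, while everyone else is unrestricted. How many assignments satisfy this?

Inclusion-exclusion on the 2 forbidden self-matches:
Σ_{j=0}^{2} (-1)^j C(2,j)(7-j)!
= C(2,0)·7! - C(2,1)·6! + C(2,2)·5!
= 5040 - 1440 + 120
= 3720

3720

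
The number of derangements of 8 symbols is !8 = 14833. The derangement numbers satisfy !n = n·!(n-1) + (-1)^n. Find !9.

133496

!9 = 9·14833 - 1 = 133496.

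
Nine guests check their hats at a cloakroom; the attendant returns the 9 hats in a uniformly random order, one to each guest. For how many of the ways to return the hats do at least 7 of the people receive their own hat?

37

Sum C(9,i)·!(9-i) for i = 7..9:
  i=7: C(9,7)·!2 = 36·1 = 36
  i=8: C(9,8)·!1 = 9·0 = 0
  i=9: C(9,9)·!0 = 1·1 = 1
Total = 37.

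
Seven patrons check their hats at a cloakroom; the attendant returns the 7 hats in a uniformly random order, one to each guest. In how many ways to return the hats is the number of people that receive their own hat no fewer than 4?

# with exactly i fixed is C(7,i)·!(7-i); sum over i=4..7:
  i=4: C(7,4)·!3 = 35·2 = 70
  i=5: C(7,5)·!2 = 21·1 = 21
  i=6: C(7,6)·!1 = 7·0 = 0
  i=7: C(7,7)·!0 = 1·1 = 1
Total = 92.

92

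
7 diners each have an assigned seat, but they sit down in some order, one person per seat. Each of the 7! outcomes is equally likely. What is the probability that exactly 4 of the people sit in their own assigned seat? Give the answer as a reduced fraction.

Favorable outcomes: C(7,4)·!3 = 35·2 = 70.
Total outcomes: 7! = 5040.
Probability = 70/5040 = 1/72.

1/72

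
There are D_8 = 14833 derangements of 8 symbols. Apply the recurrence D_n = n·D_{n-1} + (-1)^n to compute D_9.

133496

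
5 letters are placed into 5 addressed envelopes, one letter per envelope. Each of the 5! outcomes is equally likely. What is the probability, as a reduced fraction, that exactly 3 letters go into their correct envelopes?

1/12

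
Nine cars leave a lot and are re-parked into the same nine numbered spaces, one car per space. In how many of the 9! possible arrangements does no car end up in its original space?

133496

!9 is the nearest integer to 9!/e.
9! = 362880, and 362880/e ≈ 133496.09, so !9 = 133496.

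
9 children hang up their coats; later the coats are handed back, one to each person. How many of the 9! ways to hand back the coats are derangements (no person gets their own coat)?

133496

!9 is the nearest integer to 9!/e.
9! = 362880, and 362880/e ≈ 133496.09, so !9 = 133496.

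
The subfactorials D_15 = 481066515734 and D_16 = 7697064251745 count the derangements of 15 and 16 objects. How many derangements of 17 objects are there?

D_17 = (17-1)·(D_16 + D_15) = 16·(7697064251745 + 481066515734) = 16·8178130767479 = 130850092279664.

130850092279664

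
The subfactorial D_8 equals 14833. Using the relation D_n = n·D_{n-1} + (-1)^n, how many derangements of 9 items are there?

D_9 = 9·14833 - 1 = 133496.

133496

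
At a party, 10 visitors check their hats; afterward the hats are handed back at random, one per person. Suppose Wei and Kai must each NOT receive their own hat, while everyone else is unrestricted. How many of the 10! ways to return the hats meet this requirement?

Inclusion-exclusion on the 2 forbidden self-matches:
Σ_{j=0}^{2} (-1)^j C(2,j)(10-j)!
= C(2,0)·10! - C(2,1)·9! + C(2,2)·8!
= 3628800 - 725760 + 40320
= 2943360

2943360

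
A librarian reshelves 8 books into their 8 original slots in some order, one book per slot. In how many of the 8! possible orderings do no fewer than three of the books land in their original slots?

3235

# with exactly i fixed is C(8,i)·!(8-i); sum over i=3..8:
  i=3: C(8,3)·!5 = 56·44 = 2464
  i=4: C(8,4)·!4 = 70·9 = 630
  i=5: C(8,5)·!3 = 56·2 = 112
  i=6: C(8,6)·!2 = 28·1 = 28
  i=7: C(8,7)·!1 = 8·0 = 0
  i=8: C(8,8)·!0 = 1·1 = 1
Total = 3235.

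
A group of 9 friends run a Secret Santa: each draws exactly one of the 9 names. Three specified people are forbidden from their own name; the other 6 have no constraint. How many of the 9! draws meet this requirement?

256320

Inclusion-exclusion on the 3 forbidden self-matches:
Σ_{j=0}^{3} (-1)^j C(3,j)(9-j)!
= C(3,0)·9! - C(3,1)·8! + C(3,2)·7! - C(3,3)·6!
= 362880 - 120960 + 15120 - 720
= 256320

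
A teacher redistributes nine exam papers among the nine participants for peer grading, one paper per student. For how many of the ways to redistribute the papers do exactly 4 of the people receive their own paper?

Pick the 4 fixed positions: C(9,4) = 126 ways.
The remaining 5 must be deranged: !5 = 44.
Total: 126 × 44 = 5544.

5544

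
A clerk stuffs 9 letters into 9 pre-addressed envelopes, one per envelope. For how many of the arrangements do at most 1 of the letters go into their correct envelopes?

Sum C(9,i)·!(9-i) for i = 0..1:
  i=0: C(9,0)·!9 = 1·133496 = 133496
  i=1: C(9,1)·!8 = 9·14833 = 133497
Total = 266993.

266993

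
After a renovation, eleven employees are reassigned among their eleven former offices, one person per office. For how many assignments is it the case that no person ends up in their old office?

!11 = 11! · Σ_{k=0}^{11} (-1)^k/k!
= 11! - 11!/1! + 11!/2! - 11!/3! + 11!/4! - 11!/5! + 11!/6! - 11!/7! + 11!/8! - 11!/9! + 11!/10! - 11!/11!
= 39916800 - 39916800 + 19958400 - 6652800 + 1663200 - 332640 + 55440 - 7920 + 990 - 110 + 11 - 1
= 14684570

14684570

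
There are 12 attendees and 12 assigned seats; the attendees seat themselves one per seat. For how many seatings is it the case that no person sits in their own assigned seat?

176214841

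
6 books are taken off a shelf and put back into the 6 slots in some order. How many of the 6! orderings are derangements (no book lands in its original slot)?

265

The number of derangements of 6 is !6 = Σ_{k=0}^{6} (-1)^k·6!/k!
= 6! - 6!/1! + 6!/2! - 6!/3! + 6!/4! - 6!/5! + 6!/6!
= 720 - 720 + 360 - 120 + 30 - 6 + 1
= 265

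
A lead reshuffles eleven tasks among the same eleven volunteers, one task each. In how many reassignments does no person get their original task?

The number of derangements of 11 is !11 = Σ_{k=0}^{11} (-1)^k·11!/k!
= 11! - 11!/1! + 11!/2! - 11!/3! + 11!/4! - 11!/5! + 11!/6! - 11!/7! + 11!/8! - 11!/9! + 11!/10! - 11!/11!
= 39916800 - 39916800 + 19958400 - 6652800 + 1663200 - 332640 + 55440 - 7920 + 990 - 110 + 11 - 1
= 14684570

14684570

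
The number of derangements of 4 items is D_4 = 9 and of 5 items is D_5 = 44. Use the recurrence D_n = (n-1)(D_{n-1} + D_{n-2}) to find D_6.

265

D_6 = (6-1)·(D_5 + D_4) = 5·(44 + 9) = 5·53 = 265.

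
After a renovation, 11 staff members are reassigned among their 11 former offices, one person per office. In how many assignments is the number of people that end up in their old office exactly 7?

2970

Choose which 7 of the 11 are fixed: C(11,7) = 330.
The other 4 form a derangement: !4 = 9.
Total: 330 × 9 = 2970.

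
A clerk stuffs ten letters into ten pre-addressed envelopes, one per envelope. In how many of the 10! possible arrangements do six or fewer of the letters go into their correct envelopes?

3628514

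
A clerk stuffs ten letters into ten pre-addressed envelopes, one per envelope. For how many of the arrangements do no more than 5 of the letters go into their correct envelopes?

3626624

Sum C(10,i)·!(10-i) for i = 0..5:
  i=0: C(10,0)·!10 = 1·1334961 = 1334961
  i=1: C(10,1)·!9 = 10·133496 = 1334960
  i=2: C(10,2)·!8 = 45·14833 = 667485
  i=3: C(10,3)·!7 = 120·1854 = 222480
  i=4: C(10,4)·!6 = 210·265 = 55650
  i=5: C(10,5)·!5 = 252·44 = 11088
Total = 3626624.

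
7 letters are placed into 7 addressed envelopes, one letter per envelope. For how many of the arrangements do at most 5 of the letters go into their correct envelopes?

5039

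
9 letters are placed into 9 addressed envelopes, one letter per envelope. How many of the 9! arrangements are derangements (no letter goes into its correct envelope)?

133496

!9 is the nearest integer to 9!/e.
9! = 362880, and 362880/e ≈ 133496.09, so !9 = 133496.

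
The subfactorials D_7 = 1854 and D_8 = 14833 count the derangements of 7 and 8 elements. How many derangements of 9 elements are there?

133496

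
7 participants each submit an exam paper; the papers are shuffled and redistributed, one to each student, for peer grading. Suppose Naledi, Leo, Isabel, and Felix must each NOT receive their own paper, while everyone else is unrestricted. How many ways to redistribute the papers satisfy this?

2790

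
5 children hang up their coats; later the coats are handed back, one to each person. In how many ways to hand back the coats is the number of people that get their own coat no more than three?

119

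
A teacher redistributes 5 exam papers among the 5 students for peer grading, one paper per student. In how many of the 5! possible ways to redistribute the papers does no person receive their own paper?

44

The number of derangements of 5 is !5 = Σ_{k=0}^{5} (-1)^k·5!/k!
= 5! - 5!/1! + 5!/2! - 5!/3! + 5!/4! - 5!/5!
= 120 - 120 + 60 - 20 + 5 - 1
= 44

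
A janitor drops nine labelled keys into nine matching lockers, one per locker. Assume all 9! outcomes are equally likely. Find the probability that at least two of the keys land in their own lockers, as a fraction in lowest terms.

95887/362880

Favorable outcomes: Σ_{i≥2} C(9,i)·!(9-i) = 36·1854 + 84·265 + 126·44 + 126·9 + 84·2 + 36·1 + 9·0 + 1·1 = 95887.
Total outcomes: 9! = 362880.
Probability = 95887/362880 = 95887/362880.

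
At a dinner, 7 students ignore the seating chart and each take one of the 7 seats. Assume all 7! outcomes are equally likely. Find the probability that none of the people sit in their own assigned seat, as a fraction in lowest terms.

103/280

Favorable outcomes: !7 = 1854.
Total outcomes: 7! = 5040.
Probability = 1854/5040 = 103/280.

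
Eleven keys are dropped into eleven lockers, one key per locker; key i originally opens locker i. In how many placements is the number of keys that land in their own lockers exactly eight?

330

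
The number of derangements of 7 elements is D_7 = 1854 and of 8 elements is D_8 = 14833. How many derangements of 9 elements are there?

133496

D_9 = (9-1)·(D_8 + D_7) = 8·(14833 + 1854) = 8·16687 = 133496.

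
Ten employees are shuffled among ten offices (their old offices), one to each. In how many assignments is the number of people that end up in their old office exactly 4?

Pick the 4 fixed positions: C(10,4) = 210 ways.
The remaining 6 must be deranged: !6 = 265.
Total: 210 × 265 = 55650.

55650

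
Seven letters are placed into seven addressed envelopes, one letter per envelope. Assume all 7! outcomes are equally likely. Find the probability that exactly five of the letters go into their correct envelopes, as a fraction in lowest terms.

1/240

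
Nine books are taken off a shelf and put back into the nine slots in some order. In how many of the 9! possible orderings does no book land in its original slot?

133496

Use !n = (n-1)(!(n-1) + !(n-2)).
!9 = 8·(14833 + 1854) = 8·16687 = 133496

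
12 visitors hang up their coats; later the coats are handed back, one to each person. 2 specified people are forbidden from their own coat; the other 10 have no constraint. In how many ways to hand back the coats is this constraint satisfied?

402796800

Let A_j be the event that the j-th constrained one is fixed. By inclusion-exclusion over the 2 events:
Σ_{j=0}^{2} (-1)^j C(2,j)(12-j)!
= C(2,0)·12! - C(2,1)·11! + C(2,2)·10!
= 479001600 - 79833600 + 3628800
= 402796800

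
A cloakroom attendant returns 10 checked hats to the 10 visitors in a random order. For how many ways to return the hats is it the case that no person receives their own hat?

1334961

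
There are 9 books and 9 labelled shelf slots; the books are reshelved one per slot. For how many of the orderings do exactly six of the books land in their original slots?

Pick the 6 fixed positions: C(9,6) = 84 ways.
The other 3 form a derangement: !3 = 2.
Total: 84 × 2 = 168.

168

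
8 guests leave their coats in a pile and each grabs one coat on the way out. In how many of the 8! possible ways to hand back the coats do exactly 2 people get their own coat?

Pick the 2 fixed positions: C(8,2) = 28 ways.
The remaining 6 must be deranged: !6 = 265.
Total: 28 × 265 = 7420.

7420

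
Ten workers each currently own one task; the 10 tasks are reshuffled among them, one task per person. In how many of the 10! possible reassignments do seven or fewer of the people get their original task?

3628754

# with exactly i fixed is C(10,i)·!(10-i); sum over i=0..7:
  i=0: C(10,0)·!10 = 1·1334961 = 1334961
  i=1: C(10,1)·!9 = 10·133496 = 1334960
  i=2: C(10,2)·!8 = 45·14833 = 667485
  i=3: C(10,3)·!7 = 120·1854 = 222480
  i=4: C(10,4)·!6 = 210·265 = 55650
  i=5: C(10,5)·!5 = 252·44 = 11088
  i=6: C(10,6)·!4 = 210·9 = 1890
  i=7: C(10,7)·!3 = 120·2 = 240
Total = 3628754.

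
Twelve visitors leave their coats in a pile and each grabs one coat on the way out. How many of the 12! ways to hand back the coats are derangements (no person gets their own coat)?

176214841

!12 = 12! · Σ_{k=0}^{12} (-1)^k/k!
= 12! - 12!/1! + 12!/2! - 12!/3! + 12!/4! - 12!/5! + 12!/6! - 12!/7! + 12!/8! - 12!/9! + 12!/10! - 12!/11! + 12!/12!
= 479001600 - 479001600 + 239500800 - 79833600 + 19958400 - 3991680 + 665280 - 95040 + 11880 - 1320 + 132 - 12 + 1
= 176214841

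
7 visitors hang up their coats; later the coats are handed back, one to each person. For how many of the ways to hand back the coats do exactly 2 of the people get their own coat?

924

Pick the 2 fixed positions: C(7,2) = 21 ways.
The remaining 5 must be deranged: !5 = 44.
Total: 21 × 44 = 924.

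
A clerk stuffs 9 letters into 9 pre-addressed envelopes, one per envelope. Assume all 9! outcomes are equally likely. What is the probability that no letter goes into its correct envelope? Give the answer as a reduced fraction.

Favorable outcomes: !9 = 133496.
Total outcomes: 9! = 362880.
Probability = 133496/362880 = 16687/45360.

16687/45360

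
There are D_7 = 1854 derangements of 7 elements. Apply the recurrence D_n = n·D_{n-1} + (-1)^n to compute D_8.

D_8 = 8·1854 + 1 = 14833.

14833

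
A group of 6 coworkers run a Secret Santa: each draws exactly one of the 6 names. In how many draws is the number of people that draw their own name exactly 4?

Choose which 4 of the 6 are fixed: C(6,4) = 15.
The remaining 2 must be deranged: !2 = 1.
Total: 15 × 1 = 15.

15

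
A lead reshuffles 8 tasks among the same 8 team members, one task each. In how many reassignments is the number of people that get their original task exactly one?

14832

Choose which one of the 8 is fixed: C(8,1) = 8.
The remaining 7 must be deranged: !7 = 1854.
Total: 8 × 1854 = 14832.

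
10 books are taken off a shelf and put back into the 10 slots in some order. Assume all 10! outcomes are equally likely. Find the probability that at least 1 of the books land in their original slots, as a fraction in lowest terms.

Favorable outcomes: Σ_{i≥1} C(10,i)·!(10-i) = 10·133496 + 45·14833 + 120·1854 + 210·265 + 252·44 + 210·9 + 120·2 + 45·1 + 10·0 + 1·1 = 2293839.
Total outcomes: 10! = 3628800.
Probability = 2293839/3628800 = 28319/44800.

28319/44800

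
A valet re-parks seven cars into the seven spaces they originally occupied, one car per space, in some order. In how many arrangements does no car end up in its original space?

1854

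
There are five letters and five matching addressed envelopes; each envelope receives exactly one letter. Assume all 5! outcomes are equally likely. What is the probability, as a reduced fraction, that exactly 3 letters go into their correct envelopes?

Favorable outcomes: C(5,3)·!2 = 10·1 = 10.
Total outcomes: 5! = 120.
Probability = 10/120 = 1/12.

1/12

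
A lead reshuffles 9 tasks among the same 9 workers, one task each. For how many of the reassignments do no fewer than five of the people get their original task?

1339

Sum C(9,i)·!(9-i) for i = 5..9:
  i=5: C(9,5)·!4 = 126·9 = 1134
  i=6: C(9,6)·!3 = 84·2 = 168
  i=7: C(9,7)·!2 = 36·1 = 36
  i=8: C(9,8)·!1 = 9·0 = 0
  i=9: C(9,9)·!0 = 1·1 = 1
Total = 1339.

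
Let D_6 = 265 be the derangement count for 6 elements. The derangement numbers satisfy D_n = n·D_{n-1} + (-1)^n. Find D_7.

1854

D_7 = 7·265 - 1 = 1854.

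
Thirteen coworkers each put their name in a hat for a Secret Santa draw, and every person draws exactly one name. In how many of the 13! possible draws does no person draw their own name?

2290792932

The number of derangements of 13 is !13 = Σ_{k=0}^{13} (-1)^k·13!/k!
= 13! - 13!/1! + 13!/2! - 13!/3! + 13!/4! - 13!/5! + 13!/6! - 13!/7! + 13!/8! - 13!/9! + 13!/10! - 13!/11! + 13!/12! - 13!/13!
= 6227020800 - 6227020800 + 3113510400 - 1037836800 + 259459200 - 51891840 + 8648640 - 1235520 + 154440 - 17160 + 1716 - 156 + 13 - 1
= 2290792932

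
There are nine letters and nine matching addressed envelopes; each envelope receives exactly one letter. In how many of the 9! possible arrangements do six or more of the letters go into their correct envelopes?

205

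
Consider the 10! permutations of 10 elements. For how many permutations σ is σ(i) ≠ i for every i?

1334961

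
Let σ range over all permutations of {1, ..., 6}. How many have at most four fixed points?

# with exactly i fixed is C(6,i)·!(6-i); sum over i=0..4:
  i=0: C(6,0)·!6 = 1·265 = 265
  i=1: C(6,1)·!5 = 6·44 = 264
  i=2: C(6,2)·!4 = 15·9 = 135
  i=3: C(6,3)·!3 = 20·2 = 40
  i=4: C(6,4)·!2 = 15·1 = 15
Total = 719.

719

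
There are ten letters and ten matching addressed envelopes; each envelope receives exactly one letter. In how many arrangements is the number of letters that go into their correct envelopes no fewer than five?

13264

# with exactly i fixed is C(10,i)·!(10-i); sum over i=5..10:
  i=5: C(10,5)·!5 = 252·44 = 11088
  i=6: C(10,6)·!4 = 210·9 = 1890
  i=7: C(10,7)·!3 = 120·2 = 240
  i=8: C(10,8)·!2 = 45·1 = 45
  i=9: C(10,9)·!1 = 10·0 = 0
  i=10: C(10,10)·!0 = 1·1 = 1
Total = 13264.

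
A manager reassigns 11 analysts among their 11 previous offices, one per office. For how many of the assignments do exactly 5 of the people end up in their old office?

Pick the 5 fixed positions: C(11,5) = 462 ways.
The remaining 6 must be deranged: !6 = 265.
Total: 462 × 265 = 122430.

122430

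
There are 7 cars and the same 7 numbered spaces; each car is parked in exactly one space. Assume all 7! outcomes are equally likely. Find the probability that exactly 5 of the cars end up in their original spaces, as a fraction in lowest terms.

Favorable outcomes: C(7,5)·!2 = 21·1 = 21.
Total outcomes: 7! = 5040.
Probability = 21/5040 = 1/240.

1/240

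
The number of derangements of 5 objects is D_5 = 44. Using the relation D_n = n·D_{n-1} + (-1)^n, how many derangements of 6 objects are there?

D_6 = 6·44 + 1 = 265.

265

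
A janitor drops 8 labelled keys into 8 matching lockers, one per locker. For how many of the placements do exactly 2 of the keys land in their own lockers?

Choose which 2 of the 8 are fixed: C(8,2) = 28.
The remaining 6 must be deranged: !6 = 265.
Total: 28 × 265 = 7420.

7420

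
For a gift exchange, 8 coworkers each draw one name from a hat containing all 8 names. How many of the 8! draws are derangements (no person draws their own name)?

!8 = 8! · Σ_{k=0}^{8} (-1)^k/k!
= 8! - 8!/1! + 8!/2! - 8!/3! + 8!/4! - 8!/5! + 8!/6! - 8!/7! + 8!/8!
= 40320 - 40320 + 20160 - 6720 + 1680 - 336 + 56 - 8 + 1
= 14833

14833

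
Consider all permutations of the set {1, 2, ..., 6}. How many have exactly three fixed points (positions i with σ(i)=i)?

Choose which 3 of the 6 are fixed: C(6,3) = 20.
The remaining 3 must be deranged: !3 = 2.
Total: 20 × 2 = 40.

40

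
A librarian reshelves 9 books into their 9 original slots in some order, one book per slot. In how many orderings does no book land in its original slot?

133496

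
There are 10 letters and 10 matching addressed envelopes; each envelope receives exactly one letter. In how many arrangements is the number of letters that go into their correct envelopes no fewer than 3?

# with exactly i fixed is C(10,i)·!(10-i); sum over i=3..10:
  i=3: C(10,3)·!7 = 120·1854 = 222480
  i=4: C(10,4)·!6 = 210·265 = 55650
  i=5: C(10,5)·!5 = 252·44 = 11088
  i=6: C(10,6)·!4 = 210·9 = 1890
  i=7: C(10,7)·!3 = 120·2 = 240
  i=8: C(10,8)·!2 = 45·1 = 45
  i=9: C(10,9)·!1 = 10·0 = 0
  i=10: C(10,10)·!0 = 1·1 = 1
Total = 291394.

291394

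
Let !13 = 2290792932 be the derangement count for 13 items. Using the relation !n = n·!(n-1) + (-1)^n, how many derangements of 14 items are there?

32071101049

!14 = 14·2290792932 + 1 = 32071101049.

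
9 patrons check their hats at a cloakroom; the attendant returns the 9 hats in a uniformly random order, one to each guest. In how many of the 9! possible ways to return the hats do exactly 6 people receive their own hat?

Choose which 6 of the 9 are fixed: C(9,6) = 84.
The remaining 3 must be deranged: !3 = 2.
Total: 84 × 2 = 168.

168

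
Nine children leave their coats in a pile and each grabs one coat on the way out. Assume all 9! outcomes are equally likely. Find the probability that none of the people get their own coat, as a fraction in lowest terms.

Favorable outcomes: !9 = 133496.
Total outcomes: 9! = 362880.
Probability = 133496/362880 = 16687/45360.

16687/45360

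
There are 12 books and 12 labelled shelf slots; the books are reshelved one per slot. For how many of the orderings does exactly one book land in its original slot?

Pick the single fixed position: C(12,1) = 12 ways.
The other 11 form a derangement: !11 = 14684570.
Total: 12 × 14684570 = 176214840.

176214840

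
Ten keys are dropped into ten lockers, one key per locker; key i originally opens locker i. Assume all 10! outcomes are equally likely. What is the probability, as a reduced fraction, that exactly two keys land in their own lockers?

Favorable outcomes: C(10,2)·!8 = 45·14833 = 667485.
Total outcomes: 10! = 3628800.
Probability = 667485/3628800 = 2119/11520.

2119/11520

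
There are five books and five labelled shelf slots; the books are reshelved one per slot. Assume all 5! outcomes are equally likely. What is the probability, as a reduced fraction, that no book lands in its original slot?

Favorable outcomes: !5 = 44.
Total outcomes: 5! = 120.
Probability = 44/120 = 11/30.

11/30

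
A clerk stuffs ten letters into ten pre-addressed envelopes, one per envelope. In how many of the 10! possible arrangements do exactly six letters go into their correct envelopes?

1890

Pick the 6 fixed positions: C(10,6) = 210 ways.
The remaining 4 must be deranged: !4 = 9.
Total: 210 × 9 = 1890.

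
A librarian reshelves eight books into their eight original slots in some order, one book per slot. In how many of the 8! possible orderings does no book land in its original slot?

Use !n = (n-1)(!(n-1) + !(n-2)).
!8 = 7·(1854 + 265) = 7·2119 = 14833

14833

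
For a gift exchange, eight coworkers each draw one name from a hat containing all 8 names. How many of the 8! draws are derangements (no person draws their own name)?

14833

!8 = 8! · Σ_{k=0}^{8} (-1)^k/k!
= 8! - 8!/1! + 8!/2! - 8!/3! + 8!/4! - 8!/5! + 8!/6! - 8!/7! + 8!/8!
= 40320 - 40320 + 20160 - 6720 + 1680 - 336 + 56 - 8 + 1
= 14833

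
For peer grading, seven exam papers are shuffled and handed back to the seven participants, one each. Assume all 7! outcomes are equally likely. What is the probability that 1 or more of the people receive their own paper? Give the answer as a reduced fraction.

Favorable outcomes: Σ_{i≥1} C(7,i)·!(7-i) = 7·265 + 21·44 + 35·9 + 35·2 + 21·1 + 7·0 + 1·1 = 3186.
Total outcomes: 7! = 5040.
Probability = 3186/5040 = 177/280.

177/280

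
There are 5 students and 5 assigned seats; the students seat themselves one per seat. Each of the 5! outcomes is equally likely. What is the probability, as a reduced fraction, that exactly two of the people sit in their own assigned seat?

1/6

Favorable outcomes: C(5,2)·!3 = 10·2 = 20.
Total outcomes: 5! = 120.
Probability = 20/120 = 1/6.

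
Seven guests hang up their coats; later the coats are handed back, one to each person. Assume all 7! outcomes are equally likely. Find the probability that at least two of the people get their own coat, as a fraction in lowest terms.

Favorable outcomes: Σ_{i≥2} C(7,i)·!(7-i) = 21·44 + 35·9 + 35·2 + 21·1 + 7·0 + 1·1 = 1331.
Total outcomes: 7! = 5040.
Probability = 1331/5040 = 1331/5040.

1331/5040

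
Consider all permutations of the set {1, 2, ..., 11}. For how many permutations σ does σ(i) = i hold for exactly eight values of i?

330

Pick the 8 fixed positions: C(11,8) = 165 ways.
The other 3 form a derangement: !3 = 2.
Total: 165 × 2 = 330.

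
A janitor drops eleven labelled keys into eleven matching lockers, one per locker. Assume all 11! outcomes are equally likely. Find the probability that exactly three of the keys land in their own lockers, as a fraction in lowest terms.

2119/34560

Favorable outcomes: C(11,3)·!8 = 165·14833 = 2447445.
Total outcomes: 11! = 39916800.
Probability = 2447445/39916800 = 2119/34560.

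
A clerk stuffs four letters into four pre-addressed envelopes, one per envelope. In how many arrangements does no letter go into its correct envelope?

Recurrence: !4 = 3·(!3 + !2).
!4 = 3·(2 + 1) = 3·3 = 9

9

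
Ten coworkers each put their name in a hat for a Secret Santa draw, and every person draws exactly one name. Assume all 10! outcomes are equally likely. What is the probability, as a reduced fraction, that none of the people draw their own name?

16481/44800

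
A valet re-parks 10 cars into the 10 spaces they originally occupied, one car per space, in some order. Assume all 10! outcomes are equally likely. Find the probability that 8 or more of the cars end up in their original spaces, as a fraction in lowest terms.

23/1814400

Favorable outcomes: Σ_{i≥8} C(10,i)·!(10-i) = 45·1 + 10·0 + 1·1 = 46.
Total outcomes: 10! = 3628800.
Probability = 46/3628800 = 23/1814400.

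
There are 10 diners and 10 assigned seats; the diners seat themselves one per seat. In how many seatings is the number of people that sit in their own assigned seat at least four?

68914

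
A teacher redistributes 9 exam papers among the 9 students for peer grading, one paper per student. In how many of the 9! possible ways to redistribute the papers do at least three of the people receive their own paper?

29143

# with exactly i fixed is C(9,i)·!(9-i); sum over i=3..9:
  i=3: C(9,3)·!6 = 84·265 = 22260
  i=4: C(9,4)·!5 = 126·44 = 5544
  i=5: C(9,5)·!4 = 126·9 = 1134
  i=6: C(9,6)·!3 = 84·2 = 168
  i=7: C(9,7)·!2 = 36·1 = 36
  i=8: C(9,8)·!1 = 9·0 = 0
  i=9: C(9,9)·!0 = 1·1 = 1
Total = 29143.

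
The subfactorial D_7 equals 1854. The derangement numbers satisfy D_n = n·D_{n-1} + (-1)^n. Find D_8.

14833

D_8 = 8·1854 + 1 = 14833.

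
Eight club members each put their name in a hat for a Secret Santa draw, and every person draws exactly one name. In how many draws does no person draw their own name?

Use !n = (n-1)(!(n-1) + !(n-2)).
!8 = 7·(1854 + 265) = 7·2119 = 14833

14833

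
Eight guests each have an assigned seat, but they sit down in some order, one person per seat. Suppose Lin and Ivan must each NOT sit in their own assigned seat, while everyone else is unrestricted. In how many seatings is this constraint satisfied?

30960

Inclusion-exclusion on the 2 forbidden self-matches:
Σ_{j=0}^{2} (-1)^j C(2,j)(8-j)!
= C(2,0)·8! - C(2,1)·7! + C(2,2)·6!
= 40320 - 10080 + 720
= 30960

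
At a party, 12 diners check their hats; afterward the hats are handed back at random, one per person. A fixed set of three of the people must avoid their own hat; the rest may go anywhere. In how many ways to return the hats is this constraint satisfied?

369774720

Let A_j be the event that the j-th constrained one is fixed. By inclusion-exclusion over the 3 events:
Σ_{j=0}^{3} (-1)^j C(3,j)(12-j)!
= C(3,0)·12! - C(3,1)·11! + C(3,2)·10! - C(3,3)·9!
= 479001600 - 119750400 + 10886400 - 362880
= 369774720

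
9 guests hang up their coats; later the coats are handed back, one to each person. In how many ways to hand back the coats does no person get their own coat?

The number of derangements of 9 is !9 = Σ_{k=0}^{9} (-1)^k·9!/k!
= 9! - 9!/1! + 9!/2! - 9!/3! + 9!/4! - 9!/5! + 9!/6! - 9!/7! + 9!/8! - 9!/9!
= 362880 - 362880 + 181440 - 60480 + 15120 - 3024 + 504 - 72 + 9 - 1
= 133496

133496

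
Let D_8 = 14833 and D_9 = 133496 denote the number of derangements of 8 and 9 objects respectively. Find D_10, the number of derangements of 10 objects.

1334961

D_10 = (10-1)·(D_9 + D_8) = 9·(133496 + 14833) = 9·148329 = 1334961.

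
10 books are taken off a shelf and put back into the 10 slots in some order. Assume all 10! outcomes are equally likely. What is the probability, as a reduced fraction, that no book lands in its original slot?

Favorable outcomes: !10 = 1334961.
Total outcomes: 10! = 3628800.
Probability = 1334961/3628800 = 16481/44800.

16481/44800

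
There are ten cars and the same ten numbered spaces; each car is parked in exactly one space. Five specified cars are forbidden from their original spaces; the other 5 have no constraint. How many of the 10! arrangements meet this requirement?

2170680

Inclusion-exclusion on the 5 forbidden self-matches:
Σ_{j=0}^{5} (-1)^j C(5,j)(10-j)!
= C(5,0)·10! - C(5,1)·9! + C(5,2)·8! - C(5,3)·7! + C(5,4)·6! - C(5,5)·5!
= 3628800 - 1814400 + 403200 - 50400 + 3600 - 120
= 2170680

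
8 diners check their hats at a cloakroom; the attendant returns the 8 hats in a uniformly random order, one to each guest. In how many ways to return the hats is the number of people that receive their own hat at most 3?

Sum C(8,i)·!(8-i) for i = 0..3:
  i=0: C(8,0)·!8 = 1·14833 = 14833
  i=1: C(8,1)·!7 = 8·1854 = 14832
  i=2: C(8,2)·!6 = 28·265 = 7420
  i=3: C(8,3)·!5 = 56·44 = 2464
Total = 39549.

39549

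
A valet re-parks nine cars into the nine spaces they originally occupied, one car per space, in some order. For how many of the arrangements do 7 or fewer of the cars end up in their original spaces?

362879

Sum C(9,i)·!(9-i) for i = 0..7:
  i=0: C(9,0)·!9 = 1·133496 = 133496
  i=1: C(9,1)·!8 = 9·14833 = 133497
  i=2: C(9,2)·!7 = 36·1854 = 66744
  i=3: C(9,3)·!6 = 84·265 = 22260
  i=4: C(9,4)·!5 = 126·44 = 5544
  i=5: C(9,5)·!4 = 126·9 = 1134
  i=6: C(9,6)·!3 = 84·2 = 168
  i=7: C(9,7)·!2 = 36·1 = 36
Total = 362879.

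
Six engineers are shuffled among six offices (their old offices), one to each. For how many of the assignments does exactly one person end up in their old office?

Pick the single fixed position: C(6,1) = 6 ways.
The other 5 form a derangement: !5 = 44.
Total: 6 × 44 = 264.

264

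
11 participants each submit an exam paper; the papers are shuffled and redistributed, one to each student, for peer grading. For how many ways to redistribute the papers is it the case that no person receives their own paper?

The subfactorial !11 = [11!/e] (nearest integer).
11! = 39916800, and 39916800/e ≈ 14684570.08, so !11 = 14684570.

14684570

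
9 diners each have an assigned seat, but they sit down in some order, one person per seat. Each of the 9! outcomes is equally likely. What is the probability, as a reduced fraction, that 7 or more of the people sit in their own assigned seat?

Favorable outcomes: Σ_{i≥7} C(9,i)·!(9-i) = 36·1 + 9·0 + 1·1 = 37.
Total outcomes: 9! = 362880.
Probability = 37/362880 = 37/362880.

37/362880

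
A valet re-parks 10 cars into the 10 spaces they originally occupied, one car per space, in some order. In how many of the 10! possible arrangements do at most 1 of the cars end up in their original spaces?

Sum C(10,i)·!(10-i) for i = 0..1:
  i=0: C(10,0)·!10 = 1·1334961 = 1334961
  i=1: C(10,1)·!9 = 10·133496 = 1334960
Total = 2669921.

2669921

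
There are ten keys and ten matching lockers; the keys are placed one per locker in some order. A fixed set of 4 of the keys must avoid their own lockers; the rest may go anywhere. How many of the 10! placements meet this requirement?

2399760

Let A_j be the event that the j-th constrained one is fixed. By inclusion-exclusion over the 4 events:
Σ_{j=0}^{4} (-1)^j C(4,j)(10-j)!
= C(4,0)·10! - C(4,1)·9! + C(4,2)·8! - C(4,3)·7! + C(4,4)·6!
= 3628800 - 1451520 + 241920 - 20160 + 720
= 2399760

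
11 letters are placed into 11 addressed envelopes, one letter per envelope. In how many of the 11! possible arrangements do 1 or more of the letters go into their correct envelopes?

25232230

Sum C(11,i)·!(11-i) for i = 1..11:
  i=1: C(11,1)·!10 = 11·1334961 = 14684571
  i=2: C(11,2)·!9 = 55·133496 = 7342280
  i=3: C(11,3)·!8 = 165·14833 = 2447445
  i=4: C(11,4)·!7 = 330·1854 = 611820
  i=5: C(11,5)·!6 = 462·265 = 122430
  i=6: C(11,6)·!5 = 462·44 = 20328
  i=7: C(11,7)·!4 = 330·9 = 2970
  i=8: C(11,8)·!3 = 165·2 = 330
  i=9: C(11,9)·!2 = 55·1 = 55
  i=10: C(11,10)·!1 = 11·0 = 0
  i=11: C(11,11)·!0 = 1·1 = 1
Total = 25232230.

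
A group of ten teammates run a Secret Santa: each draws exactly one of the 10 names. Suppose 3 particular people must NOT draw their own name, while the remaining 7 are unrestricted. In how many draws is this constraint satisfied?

Let A_j be the event that the j-th constrained one is fixed. By inclusion-exclusion over the 3 events:
Σ_{j=0}^{3} (-1)^j C(3,j)(10-j)!
= C(3,0)·10! - C(3,1)·9! + C(3,2)·8! - C(3,3)·7!
= 3628800 - 1088640 + 120960 - 5040
= 2656080

2656080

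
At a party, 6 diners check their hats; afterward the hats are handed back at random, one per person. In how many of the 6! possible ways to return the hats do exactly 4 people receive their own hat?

15

Choose which 4 of the 6 are fixed: C(6,4) = 15.
The other 2 form a derangement: !2 = 1.
Total: 15 × 1 = 15.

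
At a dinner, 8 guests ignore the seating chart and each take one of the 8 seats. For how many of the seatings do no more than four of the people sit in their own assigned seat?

40179

Sum C(8,i)·!(8-i) for i = 0..4:
  i=0: C(8,0)·!8 = 1·14833 = 14833
  i=1: C(8,1)·!7 = 8·1854 = 14832
  i=2: C(8,2)·!6 = 28·265 = 7420
  i=3: C(8,3)·!5 = 56·44 = 2464
  i=4: C(8,4)·!4 = 70·9 = 630
Total = 40179.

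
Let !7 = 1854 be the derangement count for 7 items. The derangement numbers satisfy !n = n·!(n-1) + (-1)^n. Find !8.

!8 = 8·1854 + 1 = 14833.

14833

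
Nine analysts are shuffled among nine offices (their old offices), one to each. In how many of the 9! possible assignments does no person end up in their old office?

133496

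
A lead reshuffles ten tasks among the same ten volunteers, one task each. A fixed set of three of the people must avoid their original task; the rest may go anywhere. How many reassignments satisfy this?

Inclusion-exclusion on the 3 forbidden self-matches:
Σ_{j=0}^{3} (-1)^j C(3,j)(10-j)!
= C(3,0)·10! - C(3,1)·9! + C(3,2)·8! - C(3,3)·7!
= 3628800 - 1088640 + 120960 - 5040
= 2656080

2656080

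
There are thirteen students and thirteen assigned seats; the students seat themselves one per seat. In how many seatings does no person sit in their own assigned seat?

2290792932

Use !n = (n-1)(!(n-1) + !(n-2)).
!13 = 12·(176214841 + 14684570) = 12·190899411 = 2290792932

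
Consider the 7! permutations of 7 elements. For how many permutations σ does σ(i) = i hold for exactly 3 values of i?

315

Pick the 3 fixed positions: C(7,3) = 35 ways.
The other 4 form a derangement: !4 = 9.
Total: 35 × 9 = 315.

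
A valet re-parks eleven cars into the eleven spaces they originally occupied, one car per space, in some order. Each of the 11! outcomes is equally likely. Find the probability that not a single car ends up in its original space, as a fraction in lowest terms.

Favorable outcomes: !11 = 14684570.
Total outcomes: 11! = 39916800.
Probability = 14684570/39916800 = 1468457/3991680.

1468457/3991680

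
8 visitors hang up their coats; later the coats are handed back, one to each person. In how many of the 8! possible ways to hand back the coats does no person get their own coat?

!8 is the nearest integer to 8!/e.
8! = 40320, and 40320/e ≈ 14832.90, so !8 = 14833.

14833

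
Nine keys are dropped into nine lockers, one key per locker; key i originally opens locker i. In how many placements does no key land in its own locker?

133496

The number of derangements of 9 is !9 = Σ_{k=0}^{9} (-1)^k·9!/k!
= 9! - 9!/1! + 9!/2! - 9!/3! + 9!/4! - 9!/5! + 9!/6! - 9!/7! + 9!/8! - 9!/9!
= 362880 - 362880 + 181440 - 60480 + 15120 - 3024 + 504 - 72 + 9 - 1
= 133496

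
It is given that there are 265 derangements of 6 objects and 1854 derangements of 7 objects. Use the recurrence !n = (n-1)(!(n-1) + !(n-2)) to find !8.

14833

!8 = (8-1)·(!7 + !6) = 7·(1854 + 265) = 7·2119 = 14833.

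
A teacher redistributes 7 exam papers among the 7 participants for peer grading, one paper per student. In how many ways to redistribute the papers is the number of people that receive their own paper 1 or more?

3186

Sum C(7,i)·!(7-i) for i = 1..7:
  i=1: C(7,1)·!6 = 7·265 = 1855
  i=2: C(7,2)·!5 = 21·44 = 924
  i=3: C(7,3)·!4 = 35·9 = 315
  i=4: C(7,4)·!3 = 35·2 = 70
  i=5: C(7,5)·!2 = 21·1 = 21
  i=6: C(7,6)·!1 = 7·0 = 0
  i=7: C(7,7)·!0 = 1·1 = 1
Total = 3186.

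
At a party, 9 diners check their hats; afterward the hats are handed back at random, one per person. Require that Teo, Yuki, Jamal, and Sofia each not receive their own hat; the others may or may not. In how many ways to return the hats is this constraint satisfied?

229080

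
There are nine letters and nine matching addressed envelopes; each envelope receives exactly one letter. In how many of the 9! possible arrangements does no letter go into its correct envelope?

The subfactorial !9 = [9!/e] (nearest integer).
9! = 362880, and 362880/e ≈ 133496.09, so !9 = 133496.

133496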